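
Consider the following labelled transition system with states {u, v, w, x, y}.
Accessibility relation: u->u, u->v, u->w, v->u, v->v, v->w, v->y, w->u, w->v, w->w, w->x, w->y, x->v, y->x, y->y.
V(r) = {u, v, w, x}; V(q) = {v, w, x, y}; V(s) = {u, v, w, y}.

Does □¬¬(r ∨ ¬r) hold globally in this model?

Let φ = □¬¬(r ∨ ¬r). Evaluate φ at each world:
  u (successors {u, v, w}): φ is true.
  v (successors {u, v, w, y}): φ is true.
  w (successors {u, v, w, x, y}): φ is true.
  x (successors {v}): φ is true.
  y (successors {x, y}): φ is true.
For instance, at x:
  At x: □¬¬(r ∨ ¬r) requires ¬¬(r ∨ ¬r) at every successor {v}.
    At v: ¬¬(r ∨ ¬r) is true.
  So □¬¬(r ∨ ¬r) is true at x.

Yes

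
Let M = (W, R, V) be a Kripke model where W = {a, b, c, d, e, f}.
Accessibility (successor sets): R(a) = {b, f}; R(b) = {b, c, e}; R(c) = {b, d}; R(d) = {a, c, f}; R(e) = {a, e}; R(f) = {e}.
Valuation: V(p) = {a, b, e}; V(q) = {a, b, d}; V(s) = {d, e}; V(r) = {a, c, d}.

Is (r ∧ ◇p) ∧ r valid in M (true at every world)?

Let φ = (r ∧ ◇p) ∧ r. Evaluate φ at each world:
  a (successors {b, f}): φ is true.
  b (successors {b, c, e}): φ is false.
  c (successors {b, d}): φ is true.
  d (successors {a, c, f}): φ is true.
  e (successors {a, e}): φ is false.
  f (successors {e}): φ is false.
Detail at b (counterexample):
  At b: r ∧ ◇p is false, r is false, so (r ∧ ◇p) ∧ r is false.
    At b: r is false, ◇p is true, so r ∧ ◇p is false.
      At b: ◇p requires p at some successor in {b, c, e}.
        p holds at b, so ◇p is true at b.

No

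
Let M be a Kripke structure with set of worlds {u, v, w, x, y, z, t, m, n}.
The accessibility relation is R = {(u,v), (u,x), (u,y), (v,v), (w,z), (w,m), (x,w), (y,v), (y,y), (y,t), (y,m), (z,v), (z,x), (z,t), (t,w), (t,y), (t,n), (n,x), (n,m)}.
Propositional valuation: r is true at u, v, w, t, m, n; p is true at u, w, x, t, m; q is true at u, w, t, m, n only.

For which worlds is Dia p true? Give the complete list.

u, w, x, y, z, t, n

Recall that Dia ψ holds at a world iff ψ holds at some accessible world.
Let φ = Dia p. Evaluate φ at each world:
  u (successors {v, x, y}): φ is true.
  v (successors {v}): φ is false.
  w (successors {z, m}): φ is true.
  x (successors {w}): φ is true.
  y (successors {v, y, t, m}): φ is true.
  z (successors {v, x, t}): φ is true.
  t (successors {w, y, n}): φ is true.
  m (successors ∅): φ is false.
  n (successors {x, m}): φ is true.
For instance, at n:
  At n: Dia p requires p at some successor in {x, m}.
    p holds at x, so Dia p is true at n.
Satisfying worlds: {u, w, x, y, z, t, n}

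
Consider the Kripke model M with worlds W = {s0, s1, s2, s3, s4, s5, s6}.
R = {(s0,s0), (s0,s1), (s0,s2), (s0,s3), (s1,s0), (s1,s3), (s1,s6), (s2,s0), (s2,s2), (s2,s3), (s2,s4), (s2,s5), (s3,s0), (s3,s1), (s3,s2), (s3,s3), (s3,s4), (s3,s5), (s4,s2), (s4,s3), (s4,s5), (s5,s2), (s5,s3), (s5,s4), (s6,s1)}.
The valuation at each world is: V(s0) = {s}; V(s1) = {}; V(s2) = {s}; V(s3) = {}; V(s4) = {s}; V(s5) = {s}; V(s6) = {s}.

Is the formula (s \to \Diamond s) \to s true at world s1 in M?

Recall that \Diamond ψ holds at a world iff ψ holds at some accessible world.
At s1: s \to \Diamond s is true, s is false, so (s \to \Diamond s) \to s is false.
  At s1: s is false, \Diamond s is true, so s \to \Diamond s is true.
    At s1: \Diamond s requires s at some successor in {s0, s3, s6}.
      s holds at s0, so \Diamond s is true at s1.

No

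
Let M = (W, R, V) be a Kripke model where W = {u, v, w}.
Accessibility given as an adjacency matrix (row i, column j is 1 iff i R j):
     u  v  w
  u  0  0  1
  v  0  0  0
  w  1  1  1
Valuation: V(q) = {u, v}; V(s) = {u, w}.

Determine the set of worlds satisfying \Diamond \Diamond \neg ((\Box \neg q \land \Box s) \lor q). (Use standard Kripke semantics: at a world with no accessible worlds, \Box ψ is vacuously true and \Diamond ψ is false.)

u, w

Let φ = \Diamond \Diamond \neg ((\Box \neg q \land \Box s) \lor q). Evaluate φ at each world:
  u (successors {w}): φ is true.
  v (successors ∅): φ is false.
  w (successors {u, v, w}): φ is true.
For instance, at u:
  At u: \Diamond \Diamond \neg ((\Box \neg q \land \Box s) \lor q) requires \Diamond \neg ((\Box \neg q \land \Box s) \lor q) at some successor in {w}.
    \Diamond \neg ((\Box \neg q \land \Box s) \lor q) holds at w, so \Diamond \Diamond \neg ((\Box \neg q \land \Box s) \lor q) is true at u.
      At w: \Diamond \neg ((\Box \neg q \land \Box s) \lor q) requires \neg ((\Box \neg q \land \Box s) \lor q) at some successor in {u, v, w}.
        \neg ((\Box \neg q \land \Box s) \lor q) holds at w, so \Diamond \neg ((\Box \neg q \land \Box s) \lor q) is true at w.
Satisfying worlds: {u, w}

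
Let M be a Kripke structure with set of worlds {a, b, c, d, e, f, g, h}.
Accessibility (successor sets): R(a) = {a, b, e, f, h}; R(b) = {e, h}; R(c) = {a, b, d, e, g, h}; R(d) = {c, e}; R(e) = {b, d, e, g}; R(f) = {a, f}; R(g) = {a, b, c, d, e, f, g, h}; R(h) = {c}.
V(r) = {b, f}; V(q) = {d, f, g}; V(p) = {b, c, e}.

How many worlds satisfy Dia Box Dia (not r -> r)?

Recall that Box ψ holds at a world iff ψ holds at every accessible world, and Dia ψ holds iff ψ holds at some accessible world.
Let φ = Dia Box Dia (not r -> r). Evaluate φ at each world:
  a (successors {a, b, e, f, h}): φ is true.
  b (successors {e, h}): φ is true.
  c (successors {a, b, d, e, g, h}): φ is true.
  d (successors {c, e}): φ is false.
  e (successors {b, d, e, g}): φ is true.
  f (successors {a, f}): φ is true.
  g (successors {a, b, c, d, e, f, g, h}): φ is true.
  h (successors {c}): φ is false.
For instance, at h:
  At h: Dia Box Dia (not r -> r) requires Box Dia (not r -> r) at some successor in {c}.
    At c: Box Dia (not r -> r) is false.
  So Dia Box Dia (not r -> r) is false at h.
Satisfying worlds: {a, b, c, e, f, g}

6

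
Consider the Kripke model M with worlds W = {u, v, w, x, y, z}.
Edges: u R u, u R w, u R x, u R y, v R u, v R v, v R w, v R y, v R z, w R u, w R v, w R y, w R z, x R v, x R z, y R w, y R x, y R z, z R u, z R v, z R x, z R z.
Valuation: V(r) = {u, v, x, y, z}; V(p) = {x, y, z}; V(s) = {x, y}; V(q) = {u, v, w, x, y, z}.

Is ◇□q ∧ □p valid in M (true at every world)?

No

Recall that □ψ holds at a world iff ψ holds at every accessible world, and ◇ψ holds iff ψ holds at some accessible world.
Let φ = ◇□q ∧ □p. Evaluate φ at each world:
  u (successors {u, w, x, y}): φ is false.
  v (successors {u, v, w, y, z}): φ is false.
  w (successors {u, v, y, z}): φ is false.
  x (successors {v, z}): φ is false.
  y (successors {w, x, z}): φ is false.
  z (successors {u, v, x, z}): φ is false.
Detail at u (counterexample):
  At u: ◇□q is true, □p is false, so ◇□q ∧ □p is false.
    At u: ◇□q requires □q at some successor in {u, w, x, y}.
      □q holds at u, so ◇□q is true at u.
    At u: □p requires p at every successor {u, w, x, y}.
      p fails at u, so □p is false at u.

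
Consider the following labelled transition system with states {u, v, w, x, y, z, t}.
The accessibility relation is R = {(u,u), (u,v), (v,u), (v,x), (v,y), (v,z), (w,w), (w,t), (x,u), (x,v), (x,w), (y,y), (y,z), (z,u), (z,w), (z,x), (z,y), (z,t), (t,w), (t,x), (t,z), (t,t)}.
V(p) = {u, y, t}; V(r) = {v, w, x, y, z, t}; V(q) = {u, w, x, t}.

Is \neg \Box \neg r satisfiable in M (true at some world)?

Yes

Let φ = \neg \Box \neg r. Evaluate φ at each world:
  u (successors {u, v}): φ is true.
  v (successors {u, x, y, z}): φ is true.
  w (successors {w, t}): φ is true.
  x (successors {u, v, w}): φ is true.
  y (successors {y, z}): φ is true.
  z (successors {u, w, x, y, t}): φ is true.
  t (successors {w, x, z, t}): φ is true.
Detail at u (witness):
  At u: \Box \neg r is false, so \neg \Box \neg r is true.
    At u: \Box \neg r requires \neg r at every successor {u, v}.
      \neg r fails at v, so \Box \neg r is false at u.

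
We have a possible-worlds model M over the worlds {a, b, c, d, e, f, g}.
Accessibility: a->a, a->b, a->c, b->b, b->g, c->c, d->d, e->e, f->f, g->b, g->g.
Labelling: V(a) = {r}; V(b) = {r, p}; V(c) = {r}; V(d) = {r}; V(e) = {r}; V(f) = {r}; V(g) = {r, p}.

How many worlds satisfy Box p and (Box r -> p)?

2

Let φ = Box p and (Box r -> p). Evaluate φ at each world:
  a (successors {a, b, c}): φ is false.
  b (successors {b, g}): φ is true.
  c (successors {c}): φ is false.
  d (successors {d}): φ is false.
  e (successors {e}): φ is false.
  f (successors {f}): φ is false.
  g (successors {b, g}): φ is true.
For instance, at b:
  At b: Box p is true, Box r -> p is true, so Box p and (Box r -> p) is true.
    At b: Box p requires p at every successor {b, g}.
      At b: p is true.
      At g: p is true.
    So Box p is true at b.
    At b: Box r is true, p is true, so Box r -> p is true.
      At b: Box r requires r at every successor {b, g}.
        At b: r is true.
        At g: r is true.
      So Box r is true at b.
Satisfying worlds: {b, g}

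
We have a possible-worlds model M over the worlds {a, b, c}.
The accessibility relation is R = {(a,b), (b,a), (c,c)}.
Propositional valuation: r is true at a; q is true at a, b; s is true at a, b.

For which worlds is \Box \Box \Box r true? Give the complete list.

b

Let φ = \Box \Box \Box r. Evaluate φ at each world:
  a (successors {b}): φ is false.
  b (successors {a}): φ is true.
  c (successors {c}): φ is false.
For instance, at a:
  At a: \Box \Box \Box r requires \Box \Box r at every successor {b}.
    \Box \Box r fails at b, so \Box \Box \Box r is false at a.
      At b: \Box \Box r requires \Box r at every successor {a}.
        \Box r fails at a, so \Box \Box r is false at b.
Satisfying worlds: {b}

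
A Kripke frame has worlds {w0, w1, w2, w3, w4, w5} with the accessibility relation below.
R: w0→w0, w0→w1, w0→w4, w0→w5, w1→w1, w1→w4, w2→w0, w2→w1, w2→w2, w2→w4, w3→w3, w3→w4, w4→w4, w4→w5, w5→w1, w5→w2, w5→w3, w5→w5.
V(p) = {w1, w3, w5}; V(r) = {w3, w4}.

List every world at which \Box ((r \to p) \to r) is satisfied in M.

w3

Recall that \Box ψ holds at a world iff ψ holds at every accessible world, and \Diamond ψ holds iff ψ holds at some accessible world.
Let φ = \Box ((r \to p) \to r). Evaluate φ at each world:
  w0 (successors {w0, w1, w4, w5}): φ is false.
  w1 (successors {w1, w4}): φ is false.
  w2 (successors {w0, w1, w2, w4}): φ is false.
  w3 (successors {w3, w4}): φ is true.
  w4 (successors {w4, w5}): φ is false.
  w5 (successors {w1, w2, w3, w5}): φ is false.
For instance, at w5:
  At w5: \Box ((r \to p) \to r) requires (r \to p) \to r at every successor {w1, w2, w3, w5}.
    (r \to p) \to r fails at w1, so \Box ((r \to p) \to r) is false at w5.
Satisfying worlds: {w3}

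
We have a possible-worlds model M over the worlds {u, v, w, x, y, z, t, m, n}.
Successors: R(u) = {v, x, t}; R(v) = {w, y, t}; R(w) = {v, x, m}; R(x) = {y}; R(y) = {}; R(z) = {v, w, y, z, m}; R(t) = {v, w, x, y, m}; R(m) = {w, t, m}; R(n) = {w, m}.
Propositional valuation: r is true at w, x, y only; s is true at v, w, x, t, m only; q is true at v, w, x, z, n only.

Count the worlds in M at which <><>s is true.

7

Let φ = <><>s. Evaluate φ at each world:
  u (successors {v, x, t}): φ is true.
  v (successors {w, y, t}): φ is true.
  w (successors {v, x, m}): φ is true.
  x (successors {y}): φ is false.
  y (successors ∅): φ is false.
  z (successors {v, w, y, z, m}): φ is true.
  t (successors {v, w, x, y, m}): φ is true.
  m (successors {w, t, m}): φ is true.
  n (successors {w, m}): φ is true.
For instance, at n:
  At n: <><>s requires <>s at some successor in {w, m}.
    <>s holds at w, so <><>s is true at n.
      At w: <>s requires s at some successor in {v, x, m}.
        s holds at v, so <>s is true at w.
Satisfying worlds: {u, v, w, z, t, m, n}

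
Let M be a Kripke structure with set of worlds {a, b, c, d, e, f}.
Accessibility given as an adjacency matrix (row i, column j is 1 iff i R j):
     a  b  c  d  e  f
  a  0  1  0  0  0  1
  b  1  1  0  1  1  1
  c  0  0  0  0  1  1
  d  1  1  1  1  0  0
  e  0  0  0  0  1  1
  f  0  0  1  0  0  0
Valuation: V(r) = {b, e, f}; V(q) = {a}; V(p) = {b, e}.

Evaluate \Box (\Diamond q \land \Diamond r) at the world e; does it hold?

At e: \Box (\Diamond q \land \Diamond r) requires \Diamond q \land \Diamond r at every successor {e, f}.
  \Diamond q \land \Diamond r fails at e, so \Box (\Diamond q \land \Diamond r) is false at e.
    At e: \Diamond q is false, \Diamond r is true, so \Diamond q \land \Diamond r is false.
      At e: \Diamond q requires q at some successor in {e, f}.
        At e: q is false.
        At f: q is false.
      So \Diamond q is false at e.
      At e: \Diamond r requires r at some successor in {e, f}.
        r holds at e, so \Diamond r is true at e.

No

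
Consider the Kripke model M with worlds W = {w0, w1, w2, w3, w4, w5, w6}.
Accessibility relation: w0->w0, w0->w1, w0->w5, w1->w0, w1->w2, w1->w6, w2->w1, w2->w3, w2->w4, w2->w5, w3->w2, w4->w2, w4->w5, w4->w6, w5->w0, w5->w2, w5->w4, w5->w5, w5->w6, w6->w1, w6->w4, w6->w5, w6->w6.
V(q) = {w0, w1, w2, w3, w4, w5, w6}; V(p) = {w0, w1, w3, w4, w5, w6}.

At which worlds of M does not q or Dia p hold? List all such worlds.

w0, w1, w2, w4, w5, w6

Let φ = not q or Dia p. Evaluate φ at each world:
  w0 (successors {w0, w1, w5}): φ is true.
  w1 (successors {w0, w2, w6}): φ is true.
  w2 (successors {w1, w3, w4, w5}): φ is true.
  w3 (successors {w2}): φ is false.
  w4 (successors {w2, w5, w6}): φ is true.
  w5 (successors {w0, w2, w4, w5, w6}): φ is true.
  w6 (successors {w1, w4, w5, w6}): φ is true.
For instance, at w4:
  At w4: not q is false, Dia p is true, so not q or Dia p is true.
    At w4: Dia p requires p at some successor in {w2, w5, w6}.
      p holds at w5, so Dia p is true at w4.
Satisfying worlds: {w0, w1, w2, w4, w5, w6}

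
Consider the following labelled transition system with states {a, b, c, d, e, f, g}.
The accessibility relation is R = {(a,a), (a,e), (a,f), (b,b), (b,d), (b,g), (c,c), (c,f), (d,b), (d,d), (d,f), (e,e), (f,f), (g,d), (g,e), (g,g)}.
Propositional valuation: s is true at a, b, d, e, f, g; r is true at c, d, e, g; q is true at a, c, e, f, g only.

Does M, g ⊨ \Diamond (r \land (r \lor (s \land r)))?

Yes

At g: \Diamond (r \land (r \lor (s \land r))) requires r \land (r \lor (s \land r)) at some successor in {d, e, g}.
  r \land (r \lor (s \land r)) holds at d, so \Diamond (r \land (r \lor (s \land r))) is true at g.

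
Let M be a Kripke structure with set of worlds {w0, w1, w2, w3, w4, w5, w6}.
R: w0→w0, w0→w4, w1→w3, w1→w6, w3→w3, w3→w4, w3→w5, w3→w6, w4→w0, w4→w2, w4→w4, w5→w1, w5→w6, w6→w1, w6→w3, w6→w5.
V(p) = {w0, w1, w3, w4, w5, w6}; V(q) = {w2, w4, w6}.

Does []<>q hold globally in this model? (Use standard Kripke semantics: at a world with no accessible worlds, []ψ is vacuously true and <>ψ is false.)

No

Let φ = []<>q. Evaluate φ at each world:
  w0 (successors {w0, w4}): φ is true.
  w1 (successors {w3, w6}): φ is false.
  w2 (successors ∅): φ is true.
  w3 (successors {w3, w4, w5, w6}): φ is false.
  w4 (successors {w0, w2, w4}): φ is false.
  w5 (successors {w1, w6}): φ is false.
  w6 (successors {w1, w3, w5}): φ is true.
Detail at w1 (counterexample):
  At w1: []<>q requires <>q at every successor {w3, w6}.
    <>q fails at w6, so []<>q is false at w1.
      At w6: <>q requires q at some successor in {w1, w3, w5}.
        At w1: q is false.
        At w3: q is false.
        At w5: q is false.
      So <>q is false at w6.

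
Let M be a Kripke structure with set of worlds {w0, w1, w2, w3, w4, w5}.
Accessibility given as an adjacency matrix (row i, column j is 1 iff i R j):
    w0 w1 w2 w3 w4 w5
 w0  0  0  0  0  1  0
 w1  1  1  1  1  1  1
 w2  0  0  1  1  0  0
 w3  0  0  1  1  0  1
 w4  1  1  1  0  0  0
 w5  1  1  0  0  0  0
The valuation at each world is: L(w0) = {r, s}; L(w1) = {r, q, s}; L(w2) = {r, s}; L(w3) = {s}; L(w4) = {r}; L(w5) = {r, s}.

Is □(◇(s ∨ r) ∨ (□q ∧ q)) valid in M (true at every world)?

Let φ = □(◇(s ∨ r) ∨ (□q ∧ q)). Evaluate φ at each world:
  w0 (successors {w4}): φ is true.
  w1 (successors {w0, w1, w2, w3, w4, w5}): φ is true.
  w2 (successors {w2, w3}): φ is true.
  w3 (successors {w2, w3, w5}): φ is true.
  w4 (successors {w0, w1, w2}): φ is true.
  w5 (successors {w0, w1}): φ is true.
For instance, at w5:
  At w5: □(◇(s ∨ r) ∨ (□q ∧ q)) requires ◇(s ∨ r) ∨ (□q ∧ q) at every successor {w0, w1}.
      At w0: ◇(s ∨ r) is true, □q ∧ q is false, so ◇(s ∨ r) ∨ (□q ∧ q) is true.
      At w1: ◇(s ∨ r) is true, □q ∧ q is false, so ◇(s ∨ r) ∨ (□q ∧ q) is true.
  So □(◇(s ∨ r) ∨ (□q ∧ q)) is true at w5.

Yes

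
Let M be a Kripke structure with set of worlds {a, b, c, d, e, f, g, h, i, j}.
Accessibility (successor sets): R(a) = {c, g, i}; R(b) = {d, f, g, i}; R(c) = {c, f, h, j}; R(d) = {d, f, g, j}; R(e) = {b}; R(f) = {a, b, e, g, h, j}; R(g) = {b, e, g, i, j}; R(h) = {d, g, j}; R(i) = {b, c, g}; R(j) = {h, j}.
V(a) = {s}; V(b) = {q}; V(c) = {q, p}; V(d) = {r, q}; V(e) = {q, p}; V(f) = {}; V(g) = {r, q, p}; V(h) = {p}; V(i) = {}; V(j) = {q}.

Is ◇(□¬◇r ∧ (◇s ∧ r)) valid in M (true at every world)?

No

Let φ = ◇(□¬◇r ∧ (◇s ∧ r)). Evaluate φ at each world:
  a (successors {c, g, i}): φ is false.
  b (successors {d, f, g, i}): φ is false.
  c (successors {c, f, h, j}): φ is false.
  d (successors {d, f, g, j}): φ is false.
  e (successors {b}): φ is false.
  f (successors {a, b, e, g, h, j}): φ is false.
  g (successors {b, e, g, i, j}): φ is false.
  h (successors {d, g, j}): φ is false.
  i (successors {b, c, g}): φ is false.
  j (successors {h, j}): φ is false.
Detail at a (counterexample):
  At a: ◇(□¬◇r ∧ (◇s ∧ r)) requires □¬◇r ∧ (◇s ∧ r) at some successor in {c, g, i}.
    At c: □¬◇r ∧ (◇s ∧ r) is false.
    At g: □¬◇r ∧ (◇s ∧ r) is false.
    At i: □¬◇r ∧ (◇s ∧ r) is false.
  So ◇(□¬◇r ∧ (◇s ∧ r)) is false at a.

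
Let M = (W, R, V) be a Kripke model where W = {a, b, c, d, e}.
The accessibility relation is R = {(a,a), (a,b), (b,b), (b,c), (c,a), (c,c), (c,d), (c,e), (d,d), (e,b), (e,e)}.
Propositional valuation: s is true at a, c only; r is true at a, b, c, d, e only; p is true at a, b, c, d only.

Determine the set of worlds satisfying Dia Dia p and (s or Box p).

Recall that Box ψ holds at a world iff ψ holds at every accessible world, and Dia ψ holds iff ψ holds at some accessible world.
Let φ = Dia Dia p and (s or Box p). Evaluate φ at each world:
  a (successors {a, b}): φ is true.
  b (successors {b, c}): φ is true.
  c (successors {a, c, d, e}): φ is true.
  d (successors {d}): φ is true.
  e (successors {b, e}): φ is false.
For instance, at a:
  At a: Dia Dia p is true, s or Box p is true, so Dia Dia p and (s or Box p) is true.
    At a: Dia Dia p requires Dia p at some successor in {a, b}.
      Dia p holds at a, so Dia Dia p is true at a.
    At a: s is true, Box p is true, so s or Box p is true.
      At a: Box p requires p at every successor {a, b}.
        At a: p is true.
        At b: p is true.
      So Box p is true at a.
Satisfying worlds: {a, b, c, d}

a, b, c, d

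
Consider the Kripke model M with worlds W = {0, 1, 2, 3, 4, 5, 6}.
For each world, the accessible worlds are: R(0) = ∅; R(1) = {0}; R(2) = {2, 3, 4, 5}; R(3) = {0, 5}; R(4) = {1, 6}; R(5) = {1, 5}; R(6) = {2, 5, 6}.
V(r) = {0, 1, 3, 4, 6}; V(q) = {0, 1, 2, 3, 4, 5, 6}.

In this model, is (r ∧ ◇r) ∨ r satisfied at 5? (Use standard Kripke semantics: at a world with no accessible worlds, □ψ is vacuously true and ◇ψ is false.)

No

At 5: r ∧ ◇r is false, r is false, so (r ∧ ◇r) ∨ r is false.
  At 5: r is false, ◇r is true, so r ∧ ◇r is false.
    At 5: ◇r requires r at some successor in {1, 5}.
      r holds at 1, so ◇r is true at 5.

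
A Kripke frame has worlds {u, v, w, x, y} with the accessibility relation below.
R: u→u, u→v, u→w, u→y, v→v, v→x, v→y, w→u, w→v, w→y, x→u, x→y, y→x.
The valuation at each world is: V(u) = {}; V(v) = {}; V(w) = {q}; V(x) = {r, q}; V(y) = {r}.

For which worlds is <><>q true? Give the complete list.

Recall that <>ψ holds at a world iff ψ holds at some accessible world.
Let φ = <><>q. Evaluate φ at each world:
  u (successors {u, v, w, y}): φ is true.
  v (successors {v, x, y}): φ is true.
  w (successors {u, v, y}): φ is true.
  x (successors {u, y}): φ is true.
  y (successors {x}): φ is false.
For instance, at y:
  At y: <><>q requires <>q at some successor in {x}.
    At x: <>q is false.
  So <><>q is false at y.
Satisfying worlds: {u, v, w, x}

u, v, w, x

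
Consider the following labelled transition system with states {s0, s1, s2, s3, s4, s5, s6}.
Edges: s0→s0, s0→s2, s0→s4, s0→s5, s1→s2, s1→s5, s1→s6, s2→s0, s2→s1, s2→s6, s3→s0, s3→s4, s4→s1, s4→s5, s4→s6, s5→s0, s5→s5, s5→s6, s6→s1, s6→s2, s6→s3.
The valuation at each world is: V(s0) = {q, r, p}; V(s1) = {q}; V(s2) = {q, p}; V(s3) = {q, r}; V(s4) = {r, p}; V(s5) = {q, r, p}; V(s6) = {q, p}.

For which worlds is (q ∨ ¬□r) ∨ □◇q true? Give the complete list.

s0, s1, s2, s3, s4, s5, s6

Let φ = (q ∨ ¬□r) ∨ □◇q. Evaluate φ at each world:
  s0 (successors {s0, s2, s4, s5}): φ is true.
  s1 (successors {s2, s5, s6}): φ is true.
  s2 (successors {s0, s1, s6}): φ is true.
  s3 (successors {s0, s4}): φ is true.
  s4 (successors {s1, s5, s6}): φ is true.
  s5 (successors {s0, s5, s6}): φ is true.
  s6 (successors {s1, s2, s3}): φ is true.
For instance, at s1:
  At s1: q ∨ ¬□r is true, □◇q is true, so (q ∨ ¬□r) ∨ □◇q is true.
    At s1: q is true, ¬□r is true, so q ∨ ¬□r is true.
      At s1: □r is false, so ¬□r is true.
    At s1: □◇q requires ◇q at every successor {s2, s5, s6}.
      At s2: ◇q is true.
      At s5: ◇q is true.
      At s6: ◇q is true.
    So □◇q is true at s1.
Satisfying worlds: {s0, s1, s2, s3, s4, s5, s6}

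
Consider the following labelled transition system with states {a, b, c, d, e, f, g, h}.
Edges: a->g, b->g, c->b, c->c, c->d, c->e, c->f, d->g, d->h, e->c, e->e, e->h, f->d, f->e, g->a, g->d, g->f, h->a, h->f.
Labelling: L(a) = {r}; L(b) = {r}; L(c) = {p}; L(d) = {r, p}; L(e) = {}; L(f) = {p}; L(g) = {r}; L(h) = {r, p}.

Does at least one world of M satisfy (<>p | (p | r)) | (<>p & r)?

Yes

Recall that <>ψ holds at a world iff ψ holds at some accessible world.
Let φ = (<>p | (p | r)) | (<>p & r). Evaluate φ at each world:
  a (successors {g}): φ is true.
  b (successors {g}): φ is true.
  c (successors {b, c, d, e, f}): φ is true.
  d (successors {g, h}): φ is true.
  e (successors {c, e, h}): φ is true.
  f (successors {d, e}): φ is true.
  g (successors {a, d, f}): φ is true.
  h (successors {a, f}): φ is true.
Detail at a (witness):
  At a: <>p | (p | r) is true, <>p & r is false, so (<>p | (p | r)) | (<>p & r) is true.
    At a: <>p is false, p | r is true, so <>p | (p | r) is true.
      At a: <>p requires p at some successor in {g}.
        At g: p is false.
      So <>p is false at a.
    At a: <>p is false, r is true, so <>p & r is false.
      At a: <>p requires p at some successor in {g}.
        At g: p is false.
      So <>p is false at a.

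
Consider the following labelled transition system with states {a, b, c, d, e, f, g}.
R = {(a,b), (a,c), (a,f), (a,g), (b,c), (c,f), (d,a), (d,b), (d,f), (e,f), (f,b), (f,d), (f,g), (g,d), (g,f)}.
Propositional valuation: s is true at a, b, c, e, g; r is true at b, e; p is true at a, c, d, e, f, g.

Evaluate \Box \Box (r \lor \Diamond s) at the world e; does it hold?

At e: \Box \Box (r \lor \Diamond s) requires \Box (r \lor \Diamond s) at every successor {f}.
  \Box (r \lor \Diamond s) fails at f, so \Box \Box (r \lor \Diamond s) is false at e.
    At f: \Box (r \lor \Diamond s) requires r \lor \Diamond s at every successor {b, d, g}.
      r \lor \Diamond s fails at g, so \Box (r \lor \Diamond s) is false at f.

No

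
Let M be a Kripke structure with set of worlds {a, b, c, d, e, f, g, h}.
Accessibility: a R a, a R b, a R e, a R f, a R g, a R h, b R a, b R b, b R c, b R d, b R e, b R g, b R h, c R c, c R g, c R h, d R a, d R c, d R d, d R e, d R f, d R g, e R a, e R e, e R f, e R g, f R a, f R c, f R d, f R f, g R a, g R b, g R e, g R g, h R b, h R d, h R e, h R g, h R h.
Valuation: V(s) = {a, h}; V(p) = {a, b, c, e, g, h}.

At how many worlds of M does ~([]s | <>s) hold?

0

Let φ = ~([]s | <>s). Evaluate φ at each world:
  a (successors {a, b, e, f, g, h}): φ is false.
  b (successors {a, b, c, d, e, g, h}): φ is false.
  c (successors {c, g, h}): φ is false.
  d (successors {a, c, d, e, f, g}): φ is false.
  e (successors {a, e, f, g}): φ is false.
  f (successors {a, c, d, f}): φ is false.
  g (successors {a, b, e, g}): φ is false.
  h (successors {b, d, e, g, h}): φ is false.
For instance, at d:
  At d: []s | <>s is true, so ~([]s | <>s) is false.
    At d: []s is false, <>s is true, so []s | <>s is true.
      At d: []s requires s at every successor {a, c, d, e, f, g}.
        s fails at c, so []s is false at d.
      At d: <>s requires s at some successor in {a, c, d, e, f, g}.
        s holds at a, so <>s is true at d.
Satisfying worlds: none.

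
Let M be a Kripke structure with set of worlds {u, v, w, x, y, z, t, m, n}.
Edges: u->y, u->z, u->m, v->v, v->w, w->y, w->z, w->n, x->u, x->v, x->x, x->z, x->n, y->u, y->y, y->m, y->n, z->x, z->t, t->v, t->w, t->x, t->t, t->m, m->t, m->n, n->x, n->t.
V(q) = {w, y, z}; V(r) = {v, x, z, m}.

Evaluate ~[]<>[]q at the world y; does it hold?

Yes

Recall that []ψ holds at a world iff ψ holds at every accessible world, and <>ψ holds iff ψ holds at some accessible world.
At y: []<>[]q is false, so ~[]<>[]q is true.
  At y: []<>[]q requires <>[]q at every successor {u, y, m, n}.
    <>[]q fails at u, so []<>[]q is false at y.
      At u: <>[]q requires []q at some successor in {y, z, m}.
        At y: []q is false.
        At z: []q is false.
        At m: []q is false.
      So <>[]q is false at u.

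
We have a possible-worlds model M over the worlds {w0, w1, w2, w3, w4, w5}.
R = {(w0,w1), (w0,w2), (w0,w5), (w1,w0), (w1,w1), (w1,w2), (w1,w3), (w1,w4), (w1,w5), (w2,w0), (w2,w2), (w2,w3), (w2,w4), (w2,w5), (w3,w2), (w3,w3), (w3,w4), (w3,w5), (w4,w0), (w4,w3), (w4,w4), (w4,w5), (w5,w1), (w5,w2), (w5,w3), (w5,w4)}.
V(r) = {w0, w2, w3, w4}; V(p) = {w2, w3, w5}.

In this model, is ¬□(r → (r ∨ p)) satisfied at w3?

Recall that □ψ holds at a world iff ψ holds at every accessible world, and ◇ψ holds iff ψ holds at some accessible world.
At w3: □(r → (r ∨ p)) is true, so ¬□(r → (r ∨ p)) is false.
  At w3: □(r → (r ∨ p)) requires r → (r ∨ p) at every successor {w2, w3, w4, w5}.
    At w2: r → (r ∨ p) is true.
    At w3: r → (r ∨ p) is true.
    At w4: r → (r ∨ p) is true.
    At w5: r → (r ∨ p) is true.
  So □(r → (r ∨ p)) is true at w3.

No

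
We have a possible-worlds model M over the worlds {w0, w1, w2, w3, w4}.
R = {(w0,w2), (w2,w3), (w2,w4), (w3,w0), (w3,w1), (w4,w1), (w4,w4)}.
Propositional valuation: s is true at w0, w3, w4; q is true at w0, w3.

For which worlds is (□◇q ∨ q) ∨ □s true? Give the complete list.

Let φ = (□◇q ∨ q) ∨ □s. Evaluate φ at each world:
  w0 (successors {w2}): φ is true.
  w1 (successors ∅): φ is true.
  w2 (successors {w3, w4}): φ is true.
  w3 (successors {w0, w1}): φ is true.
  w4 (successors {w1, w4}): φ is false.
For instance, at w0:
  At w0: □◇q ∨ q is true, □s is false, so (□◇q ∨ q) ∨ □s is true.
    At w0: □◇q is true, q is true, so □◇q ∨ q is true.
      At w0: □◇q requires ◇q at every successor {w2}.
        At w2: ◇q is true.
      So □◇q is true at w0.
    At w0: □s requires s at every successor {w2}.
      s fails at w2, so □s is false at w0.
Satisfying worlds: {w0, w1, w2, w3}

w0, w1, w2, w3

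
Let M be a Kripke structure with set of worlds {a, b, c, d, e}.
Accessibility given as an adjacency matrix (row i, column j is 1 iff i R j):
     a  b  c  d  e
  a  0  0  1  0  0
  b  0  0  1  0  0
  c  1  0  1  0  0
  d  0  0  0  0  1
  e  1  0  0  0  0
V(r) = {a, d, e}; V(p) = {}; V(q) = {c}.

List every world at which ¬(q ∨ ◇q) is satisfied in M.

Recall that ◇ψ holds at a world iff ψ holds at some accessible world.
Let φ = ¬(q ∨ ◇q). Evaluate φ at each world:
  a (successors {c}): φ is false.
  b (successors {c}): φ is false.
  c (successors {a, c}): φ is false.
  d (successors {e}): φ is true.
  e (successors {a}): φ is true.
For instance, at a:
  At a: q ∨ ◇q is true, so ¬(q ∨ ◇q) is false.
    At a: q is false, ◇q is true, so q ∨ ◇q is true.
      At a: ◇q requires q at some successor in {c}.
        q holds at c, so ◇q is true at a.
Satisfying worlds: {d, e}

d, e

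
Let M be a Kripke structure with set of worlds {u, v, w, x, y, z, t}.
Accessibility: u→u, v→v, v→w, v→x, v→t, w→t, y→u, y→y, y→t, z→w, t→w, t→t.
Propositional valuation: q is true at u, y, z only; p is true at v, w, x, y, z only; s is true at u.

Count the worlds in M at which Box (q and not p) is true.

2

Let φ = Box (q and not p). Evaluate φ at each world:
  u (successors {u}): φ is true.
  v (successors {v, w, x, t}): φ is false.
  w (successors {t}): φ is false.
  x (successors ∅): φ is true.
  y (successors {u, y, t}): φ is false.
  z (successors {w}): φ is false.
  t (successors {w, t}): φ is false.
For instance, at w:
  At w: Box (q and not p) requires q and not p at every successor {t}.
    q and not p fails at t, so Box (q and not p) is false at w.
Satisfying worlds: {u, x}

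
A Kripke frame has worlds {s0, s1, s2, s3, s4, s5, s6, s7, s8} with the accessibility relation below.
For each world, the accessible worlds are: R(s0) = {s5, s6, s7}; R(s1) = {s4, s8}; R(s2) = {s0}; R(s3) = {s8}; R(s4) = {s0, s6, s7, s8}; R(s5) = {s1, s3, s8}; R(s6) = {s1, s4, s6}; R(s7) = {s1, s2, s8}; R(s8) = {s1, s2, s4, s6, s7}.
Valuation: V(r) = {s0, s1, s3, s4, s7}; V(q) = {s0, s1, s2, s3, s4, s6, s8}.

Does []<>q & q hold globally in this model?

Let φ = []<>q & q. Evaluate φ at each world:
  s0 (successors {s5, s6, s7}): φ is true.
  s1 (successors {s4, s8}): φ is true.
  s2 (successors {s0}): φ is true.
  s3 (successors {s8}): φ is true.
  s4 (successors {s0, s6, s7, s8}): φ is true.
  s5 (successors {s1, s3, s8}): φ is false.
  s6 (successors {s1, s4, s6}): φ is true.
  s7 (successors {s1, s2, s8}): φ is false.
  s8 (successors {s1, s2, s4, s6, s7}): φ is true.
Detail at s5 (counterexample):
  At s5: []<>q is true, q is false, so []<>q & q is false.
    At s5: []<>q requires <>q at every successor {s1, s3, s8}.
      At s1: <>q is true.
      At s3: <>q is true.
      At s8: <>q is true.
    So []<>q is true at s5.

No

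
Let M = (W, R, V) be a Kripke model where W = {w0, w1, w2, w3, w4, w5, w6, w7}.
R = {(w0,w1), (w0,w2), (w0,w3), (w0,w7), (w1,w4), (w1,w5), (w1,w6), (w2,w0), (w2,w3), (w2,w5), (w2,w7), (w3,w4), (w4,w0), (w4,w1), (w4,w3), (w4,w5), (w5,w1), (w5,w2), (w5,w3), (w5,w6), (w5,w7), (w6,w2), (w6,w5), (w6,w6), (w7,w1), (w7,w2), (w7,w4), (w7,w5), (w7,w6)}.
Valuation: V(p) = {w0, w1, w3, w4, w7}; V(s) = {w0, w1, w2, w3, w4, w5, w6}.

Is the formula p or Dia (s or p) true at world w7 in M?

At w7: p is true, Dia (s or p) is true, so p or Dia (s or p) is true.
  At w7: Dia (s or p) requires s or p at some successor in {w1, w2, w4, w5, w6}.
    s or p holds at w1, so Dia (s or p) is true at w7.

Yes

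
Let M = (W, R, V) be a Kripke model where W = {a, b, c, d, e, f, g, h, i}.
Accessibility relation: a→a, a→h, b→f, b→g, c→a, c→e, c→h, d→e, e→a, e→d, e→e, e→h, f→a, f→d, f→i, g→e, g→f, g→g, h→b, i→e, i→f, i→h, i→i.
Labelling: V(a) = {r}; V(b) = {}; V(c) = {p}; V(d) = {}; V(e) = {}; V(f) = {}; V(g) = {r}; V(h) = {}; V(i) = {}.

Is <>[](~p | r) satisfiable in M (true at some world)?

Yes

Let φ = <>[](~p | r). Evaluate φ at each world:
  a (successors {a, h}): φ is true.
  b (successors {f, g}): φ is true.
  c (successors {a, e, h}): φ is true.
  d (successors {e}): φ is true.
  e (successors {a, d, e, h}): φ is true.
  f (successors {a, d, i}): φ is true.
  g (successors {e, f, g}): φ is true.
  h (successors {b}): φ is true.
  i (successors {e, f, h, i}): φ is true.
Detail at a (witness):
  At a: <>[](~p | r) requires [](~p | r) at some successor in {a, h}.
    [](~p | r) holds at a, so <>[](~p | r) is true at a.
      At a: [](~p | r) requires ~p | r at every successor {a, h}.
        At a: ~p | r is true.
        At h: ~p | r is true.
      So [](~p | r) is true at a.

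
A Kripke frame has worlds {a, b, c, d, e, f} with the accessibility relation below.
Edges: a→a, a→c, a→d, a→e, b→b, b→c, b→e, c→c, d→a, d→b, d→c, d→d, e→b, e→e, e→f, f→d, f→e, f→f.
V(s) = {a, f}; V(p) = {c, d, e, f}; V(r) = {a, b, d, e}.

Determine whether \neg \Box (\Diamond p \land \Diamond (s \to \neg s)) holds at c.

No

Recall that \Box ψ holds at a world iff ψ holds at every accessible world, and \Diamond ψ holds iff ψ holds at some accessible world.
At c: \Box (\Diamond p \land \Diamond (s \to \neg s)) is true, so \neg \Box (\Diamond p \land \Diamond (s \to \neg s)) is false.
  At c: \Box (\Diamond p \land \Diamond (s \to \neg s)) requires \Diamond p \land \Diamond (s \to \neg s) at every successor {c}.
      At c: \Diamond p is true, \Diamond (s \to \neg s) is true, so \Diamond p \land \Diamond (s \to \neg s) is true.
  So \Box (\Diamond p \land \Diamond (s \to \neg s)) is true at c.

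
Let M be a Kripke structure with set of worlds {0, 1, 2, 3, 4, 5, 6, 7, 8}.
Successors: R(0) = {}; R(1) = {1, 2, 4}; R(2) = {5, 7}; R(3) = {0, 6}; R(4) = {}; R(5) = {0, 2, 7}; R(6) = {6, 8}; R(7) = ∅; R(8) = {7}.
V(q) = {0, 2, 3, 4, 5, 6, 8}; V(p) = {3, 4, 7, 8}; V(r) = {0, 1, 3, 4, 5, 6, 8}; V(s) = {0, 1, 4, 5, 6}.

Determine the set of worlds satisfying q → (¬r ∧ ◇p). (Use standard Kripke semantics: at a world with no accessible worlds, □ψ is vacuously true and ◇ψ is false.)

1, 2, 7

Recall that ◇ψ holds at a world iff ψ holds at some accessible world.
Let φ = q → (¬r ∧ ◇p). Evaluate φ at each world:
  0 (successors ∅): φ is false.
  1 (successors {1, 2, 4}): φ is true.
  2 (successors {5, 7}): φ is true.
  3 (successors {0, 6}): φ is false.
  4 (successors ∅): φ is false.
  5 (successors {0, 2, 7}): φ is false.
  6 (successors {6, 8}): φ is false.
  7 (successors ∅): φ is true.
  8 (successors {7}): φ is false.
For instance, at 6:
  At 6: q is true, ¬r ∧ ◇p is false, so q → (¬r ∧ ◇p) is false.
    At 6: ¬r is false, ◇p is true, so ¬r ∧ ◇p is false.
      At 6: ◇p requires p at some successor in {6, 8}.
        p holds at 8, so ◇p is true at 6.
Satisfying worlds: {1, 2, 7}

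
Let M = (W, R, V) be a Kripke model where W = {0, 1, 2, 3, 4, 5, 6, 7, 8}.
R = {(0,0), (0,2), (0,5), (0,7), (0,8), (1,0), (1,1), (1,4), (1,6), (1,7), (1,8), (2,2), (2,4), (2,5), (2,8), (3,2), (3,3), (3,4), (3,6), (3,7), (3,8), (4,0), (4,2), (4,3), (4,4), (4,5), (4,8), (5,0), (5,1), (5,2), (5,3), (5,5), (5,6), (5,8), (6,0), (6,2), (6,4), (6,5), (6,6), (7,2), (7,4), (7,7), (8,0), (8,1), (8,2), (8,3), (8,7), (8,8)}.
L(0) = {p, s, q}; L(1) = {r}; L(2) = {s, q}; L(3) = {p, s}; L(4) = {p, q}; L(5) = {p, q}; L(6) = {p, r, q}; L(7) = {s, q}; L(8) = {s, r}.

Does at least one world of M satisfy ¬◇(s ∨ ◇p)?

No

Let φ = ¬◇(s ∨ ◇p). Evaluate φ at each world:
  0 (successors {0, 2, 5, 7, 8}): φ is false.
  1 (successors {0, 1, 4, 6, 7, 8}): φ is false.
  2 (successors {2, 4, 5, 8}): φ is false.
  3 (successors {2, 3, 4, 6, 7, 8}): φ is false.
  4 (successors {0, 2, 3, 4, 5, 8}): φ is false.
  5 (successors {0, 1, 2, 3, 5, 6, 8}): φ is false.
  6 (successors {0, 2, 4, 5, 6}): φ is false.
  7 (successors {2, 4, 7}): φ is false.
  8 (successors {0, 1, 2, 3, 7, 8}): φ is false.
For instance, at 8:
  At 8: ◇(s ∨ ◇p) is true, so ¬◇(s ∨ ◇p) is false.
    At 8: ◇(s ∨ ◇p) requires s ∨ ◇p at some successor in {0, 1, 2, 3, 7, 8}.
      s ∨ ◇p holds at 0, so ◇(s ∨ ◇p) is true at 8.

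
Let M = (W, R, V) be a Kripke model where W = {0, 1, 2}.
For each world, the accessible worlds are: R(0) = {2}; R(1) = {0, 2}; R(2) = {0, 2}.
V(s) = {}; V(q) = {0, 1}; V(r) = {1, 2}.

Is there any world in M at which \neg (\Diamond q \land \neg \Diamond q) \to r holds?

Yes

Let φ = \neg (\Diamond q \land \neg \Diamond q) \to r. Evaluate φ at each world:
  0 (successors {2}): φ is false.
  1 (successors {0, 2}): φ is true.
  2 (successors {0, 2}): φ is true.
Detail at 1 (witness):
  At 1: \neg (\Diamond q \land \neg \Diamond q) is true, r is true, so \neg (\Diamond q \land \neg \Diamond q) \to r is true.
    At 1: \Diamond q \land \neg \Diamond q is false, so \neg (\Diamond q \land \neg \Diamond q) is true.
      At 1: \Diamond q is true, \neg \Diamond q is false, so \Diamond q \land \neg \Diamond q is false.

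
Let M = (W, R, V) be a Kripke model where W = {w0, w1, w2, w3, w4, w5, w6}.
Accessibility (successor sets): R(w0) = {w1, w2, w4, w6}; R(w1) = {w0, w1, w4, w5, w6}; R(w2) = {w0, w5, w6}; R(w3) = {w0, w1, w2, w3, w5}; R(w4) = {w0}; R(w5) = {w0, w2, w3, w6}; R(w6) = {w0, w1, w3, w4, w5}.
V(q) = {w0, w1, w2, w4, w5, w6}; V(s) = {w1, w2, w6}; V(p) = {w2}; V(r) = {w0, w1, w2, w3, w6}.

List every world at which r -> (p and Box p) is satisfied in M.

Recall that Box ψ holds at a world iff ψ holds at every accessible world, and Dia ψ holds iff ψ holds at some accessible world.
Let φ = r -> (p and Box p). Evaluate φ at each world:
  w0 (successors {w1, w2, w4, w6}): φ is false.
  w1 (successors {w0, w1, w4, w5, w6}): φ is false.
  w2 (successors {w0, w5, w6}): φ is false.
  w3 (successors {w0, w1, w2, w3, w5}): φ is false.
  w4 (successors {w0}): φ is true.
  w5 (successors {w0, w2, w3, w6}): φ is true.
  w6 (successors {w0, w1, w3, w4, w5}): φ is false.
For instance, at w6:
  At w6: r is true, p and Box p is false, so r -> (p and Box p) is false.
    At w6: p is false, Box p is false, so p and Box p is false.
      At w6: Box p requires p at every successor {w0, w1, w3, w4, w5}.
        p fails at w0, so Box p is false at w6.
Satisfying worlds: {w4, w5}

w4, w5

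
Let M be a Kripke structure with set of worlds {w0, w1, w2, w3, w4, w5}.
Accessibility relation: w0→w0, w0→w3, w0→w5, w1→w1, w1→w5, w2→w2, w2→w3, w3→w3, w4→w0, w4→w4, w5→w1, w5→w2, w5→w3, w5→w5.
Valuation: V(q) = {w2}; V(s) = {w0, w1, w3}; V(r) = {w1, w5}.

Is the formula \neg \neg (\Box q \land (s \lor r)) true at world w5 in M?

Recall that \Box ψ holds at a world iff ψ holds at every accessible world, and \Diamond ψ holds iff ψ holds at some accessible world.
At w5: \neg (\Box q \land (s \lor r)) is true, so \neg \neg (\Box q \land (s \lor r)) is false.
  At w5: \Box q \land (s \lor r) is false, so \neg (\Box q \land (s \lor r)) is true.
    At w5: \Box q is false, s \lor r is true, so \Box q \land (s \lor r) is false.
      At w5: \Box q requires q at every successor {w1, w2, w3, w5}.
        q fails at w1, so \Box q is false at w5.

No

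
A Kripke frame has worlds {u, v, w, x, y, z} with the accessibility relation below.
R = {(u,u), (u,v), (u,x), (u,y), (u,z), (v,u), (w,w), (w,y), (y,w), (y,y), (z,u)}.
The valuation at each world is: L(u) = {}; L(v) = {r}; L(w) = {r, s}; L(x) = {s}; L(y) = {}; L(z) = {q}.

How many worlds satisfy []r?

1

Recall that []ψ holds at a world iff ψ holds at every accessible world, and <>ψ holds iff ψ holds at some accessible world.
Let φ = []r. Evaluate φ at each world:
  u (successors {u, v, x, y, z}): φ is false.
  v (successors {u}): φ is false.
  w (successors {w, y}): φ is false.
  x (successors ∅): φ is true.
  y (successors {w, y}): φ is false.
  z (successors {u}): φ is false.
For instance, at z:
  At z: []r requires r at every successor {u}.
    r fails at u, so []r is false at z.
Satisfying worlds: {x}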